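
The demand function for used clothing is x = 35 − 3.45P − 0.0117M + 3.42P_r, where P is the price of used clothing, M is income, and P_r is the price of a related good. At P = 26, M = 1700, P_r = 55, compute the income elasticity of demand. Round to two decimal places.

-0.18

At the given point, x = 35 − 3.45(26) − 0.0117(1700) + 3.42(55) = 35 − 89.7 − 19.89 + 188.1 = 113.51.
∂x/∂M = −0.0117, so E_I = -0.0117·(1700/113.51) ≈ -0.18.
E_I < 0: inferior good.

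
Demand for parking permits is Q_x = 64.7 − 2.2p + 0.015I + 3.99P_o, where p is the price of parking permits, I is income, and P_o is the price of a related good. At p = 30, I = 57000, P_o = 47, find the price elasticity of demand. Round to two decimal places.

-0.06

Substituting, Q_x = 64.7 − 2.2(30) + 0.015(57000) + 3.99(47) = 64.7 − 66 + 855 + 187.53 = 1041.23.
∂Q_x/∂p = −2.2, so E_p = (−2.2)·(30/1041.23) ≈ -0.06.
|E_p| < 1: demand is inelastic.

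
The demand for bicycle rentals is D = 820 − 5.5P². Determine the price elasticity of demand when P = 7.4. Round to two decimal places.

-1.16

At P = 7.4, D = 518.82.
dD/dP = −2·5.5·P = −81.4.
Point elasticity E = (dD/dP)·(P/D) = -81.4 × 7.4/518.82 ≈ -1.16.
|E| > 1, so demand is elastic at this price.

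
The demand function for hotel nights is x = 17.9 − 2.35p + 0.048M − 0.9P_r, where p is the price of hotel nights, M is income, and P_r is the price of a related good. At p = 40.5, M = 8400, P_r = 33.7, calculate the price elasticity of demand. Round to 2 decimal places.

-0.32

Evaluating quantity at (p, M, P_r) gives x = 17.9 − 2.35(40.5) + 0.048(8400) − 0.9(33.7) = 17.9 − 95.175 + 403.2 − 30.33 = 295.595.
∂x/∂p = −2.35, so E_p = (−2.35)·(40.5/295.595) ≈ -0.32.
|E_p| < 1: demand is inelastic.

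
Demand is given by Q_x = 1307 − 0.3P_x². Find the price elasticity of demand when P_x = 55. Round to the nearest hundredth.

-4.54

At P_x = 55, Q_x = 399.5.
dQ_x/dP_x = −2·0.3·P_x = −33.
Point elasticity E = (dQ_x/dP_x)·(P_x/Q_x) = -33 × 55/399.5 ≈ -4.54.
|E| > 1, so demand is elastic at this price.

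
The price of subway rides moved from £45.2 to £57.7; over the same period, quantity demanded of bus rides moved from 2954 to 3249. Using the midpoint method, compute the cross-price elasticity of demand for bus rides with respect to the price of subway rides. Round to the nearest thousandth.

%ΔQ_x = (3249 − 2954)/[(2954+3249)/2] = 295/3101.5 ≈ 0.0951.
%ΔP_y = (57.7 − 45.2)/[(45.2+57.7)/2] ≈ 0.2430.
E_xy = 0.0951/0.2430 ≈ 0.391.
E_xy > 0, so bus rides and subway rides are substitutes.

0.391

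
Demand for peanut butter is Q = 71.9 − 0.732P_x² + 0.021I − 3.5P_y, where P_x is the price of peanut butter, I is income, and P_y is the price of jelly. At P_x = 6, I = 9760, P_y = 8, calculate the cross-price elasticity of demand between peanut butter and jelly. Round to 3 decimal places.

-0.126

At the given point, Q = 71.9 − 0.732(6)² + 0.021(9760) − 3.5(8) = 71.9 − 26.352 + 204.96 − 28 = 222.508.
∂Q/∂P_y = −3.5, so E_xy = -3.5·(8/222.508) ≈ -0.126.
E_xy < 0: the goods are complements.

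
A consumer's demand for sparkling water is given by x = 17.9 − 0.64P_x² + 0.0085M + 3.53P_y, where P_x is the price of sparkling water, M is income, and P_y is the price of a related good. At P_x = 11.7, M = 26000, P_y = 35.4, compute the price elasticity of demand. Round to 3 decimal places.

Evaluating quantity at (P_x, M, P_y) gives x = 17.9 − 0.64(11.7)² + 0.0085(26000) + 3.53(35.4) = 17.9 − 87.6096 + 221 + 124.962 = 276.2524.
∂x/∂P_x = −2·0.64·P_x = -14.976, so E_p = -14.976·(11.7/276.2524) ≈ -0.634.
|E_p| < 1: demand is inelastic.

-0.634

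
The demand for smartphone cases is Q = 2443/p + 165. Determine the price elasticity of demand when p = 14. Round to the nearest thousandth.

At p = 14, Q = 339.5.
dQ/dp = −2443/p² = −12.4643.
Point elasticity E = (dQ/dp)·(p/Q) = -12.4643 × 14/339.5 ≈ -0.514.
|E| < 1, so demand is inelastic at this price.

-0.514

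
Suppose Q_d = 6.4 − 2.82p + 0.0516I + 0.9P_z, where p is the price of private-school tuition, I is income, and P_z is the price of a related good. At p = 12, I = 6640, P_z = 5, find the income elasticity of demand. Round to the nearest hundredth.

Evaluating quantity at (p, I, P_z) gives Q_d = 6.4 − 2.82(12) + 0.0516(6640) + 0.9(5) = 6.4 − 33.84 + 342.624 + 4.5 = 319.684.
∂Q_d/∂I = +0.0516, so E_I = 0.0516·(6640/319.684) ≈ 1.07.
E_I > 1: normal good (luxury).

1.07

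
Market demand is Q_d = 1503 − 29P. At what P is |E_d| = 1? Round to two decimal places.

25.91

For linear demand Q_d = a − bP, E = −bP/(a − bP). |E| = 1 ⇒ bP = a − bP ⇒ P = a/(2b).
P = 1503/(2·29) ≈ 25.91.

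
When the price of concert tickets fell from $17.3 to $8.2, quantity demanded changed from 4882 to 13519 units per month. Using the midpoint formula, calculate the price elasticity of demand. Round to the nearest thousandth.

%ΔQ = (13519 − 4882)/[(4882 + 13519)/2] = 8637/9200.5 ≈ 0.9388.
%ΔP = (8.2 − 17.3)/[(17.3 + 8.2)/2] = -9.1/12.75 ≈ -0.7137.
Arc elasticity E = %ΔQ/%ΔP ≈ 0.9388/-0.7137 ≈ -1.315.
|E| > 1: demand is elastic over this range.

-1.315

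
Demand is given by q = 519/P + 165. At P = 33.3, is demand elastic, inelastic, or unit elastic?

inelastic

At P = 33.3, q = 180.5856.
dq/dP = −519/P² = −0.468.
Point elasticity E = (dq/dP)·(P/q) = -0.468 × 33.3/180.5856 ≈ -0.086.
|E| ≈ 0.086 < 1, so demand is inelastic.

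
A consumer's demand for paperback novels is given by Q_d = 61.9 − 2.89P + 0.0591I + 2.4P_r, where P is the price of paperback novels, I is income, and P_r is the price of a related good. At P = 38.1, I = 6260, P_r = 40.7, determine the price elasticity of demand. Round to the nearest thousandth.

-0.263

Evaluating quantity at (P, I, P_r) gives Q_d = 61.9 − 2.89(38.1) + 0.0591(6260) + 2.4(40.7) = 61.9 − 110.109 + 369.966 + 97.68 = 419.437.
∂Q_d/∂P = −2.89, so E_p = (−2.89)·(38.1/419.437) ≈ -0.263.
|E_p| < 1: demand is inelastic.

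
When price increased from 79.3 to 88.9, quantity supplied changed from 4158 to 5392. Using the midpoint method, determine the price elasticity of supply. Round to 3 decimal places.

%ΔQ = (5392 − 4158)/[(4158 + 5392)/2] = 1234/4775 ≈ 0.2584.
%Δp = (88.9 − 79.3)/[(79.3 + 88.9)/2] = 9.6/84.1 ≈ 0.1141.
Arc elasticity E = %ΔQ/%Δp ≈ 0.2584/0.1141 ≈ 2.264.
|E| > 1: supply is elastic over this range.

2.264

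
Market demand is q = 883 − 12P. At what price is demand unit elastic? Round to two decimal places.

36.79

For linear demand q = a − bP, E = −bP/(a − bP). |E| = 1 ⇒ bP = a − bP ⇒ P = a/(2b).
P = 883/(2·12) ≈ 36.79.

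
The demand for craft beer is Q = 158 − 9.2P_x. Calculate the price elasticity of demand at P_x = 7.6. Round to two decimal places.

-0.79

At P_x = 7.6, Q = 88.08.
dQ/dP_x = −9.2.
Point elasticity E = (dQ/dP_x)·(P_x/Q) = -9.2 × 7.6/88.08 ≈ -0.79.
|E| < 1, so demand is inelastic at this price.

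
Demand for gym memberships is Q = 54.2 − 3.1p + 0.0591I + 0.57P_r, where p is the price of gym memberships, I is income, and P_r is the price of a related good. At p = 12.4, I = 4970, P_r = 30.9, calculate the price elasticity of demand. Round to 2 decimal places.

-0.12

Evaluating quantity at (p, I, P_r) gives Q = 54.2 − 3.1(12.4) + 0.0591(4970) + 0.57(30.9) = 54.2 − 38.44 + 293.727 + 17.613 = 327.1.
∂Q/∂p = −3.1, so E_p = (−3.1)·(12.4/327.1) ≈ -0.12.
|E_p| < 1: demand is inelastic.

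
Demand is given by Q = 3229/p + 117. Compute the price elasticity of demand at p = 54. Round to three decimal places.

-0.338

At p = 54, Q = 176.7963.
dQ/dp = −3229/p² = −1.1073.
Point elasticity E = (dQ/dp)·(p/Q) = -1.1073 × 54/176.7963 ≈ -0.338.
|E| < 1, so demand is inelastic at this price.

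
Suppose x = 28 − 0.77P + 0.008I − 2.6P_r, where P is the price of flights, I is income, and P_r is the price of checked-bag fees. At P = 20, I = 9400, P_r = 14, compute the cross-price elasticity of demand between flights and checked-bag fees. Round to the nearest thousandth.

-0.708

x = 28 − 0.77(20) + 0.008(9400) − 2.6(14) = 28 − 15.4 + 75.2 − 36.4 = 51.4.
∂x/∂P_r = −2.6, so E_xy = -2.6·(14/51.4) ≈ -0.708.
E_xy < 0: the goods are complements.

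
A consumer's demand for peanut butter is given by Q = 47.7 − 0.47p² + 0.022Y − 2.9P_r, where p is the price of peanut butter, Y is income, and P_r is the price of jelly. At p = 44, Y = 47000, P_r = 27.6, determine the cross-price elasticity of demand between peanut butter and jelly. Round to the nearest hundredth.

Substituting, Q = 47.7 − 0.47(44)² + 0.022(47000) − 2.9(27.6) = 47.7 − 909.92 + 1034 − 80.04 = 91.74.
∂Q/∂P_r = −2.9, so E_xy = -2.9·(27.6/91.74) ≈ -0.87.
E_xy < 0: the goods are complements.

-0.87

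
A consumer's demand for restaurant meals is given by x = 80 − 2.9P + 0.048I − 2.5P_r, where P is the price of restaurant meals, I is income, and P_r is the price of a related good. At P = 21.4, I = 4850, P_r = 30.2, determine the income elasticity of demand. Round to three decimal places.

1.328

At the given point, x = 80 − 2.9(21.4) + 0.048(4850) − 2.5(30.2) = 80 − 62.06 + 232.8 − 75.5 = 175.24.
∂x/∂I = +0.048, so E_I = 0.048·(4850/175.24) ≈ 1.328.
E_I > 1: normal good (luxury).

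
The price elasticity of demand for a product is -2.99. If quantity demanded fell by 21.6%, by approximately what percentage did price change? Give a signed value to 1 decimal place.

%ΔQ ≈ E × %ΔP ⇒ %ΔP = %ΔQ / E = (-21.6%)/(-2.99) ≈ 7.2%.

7.2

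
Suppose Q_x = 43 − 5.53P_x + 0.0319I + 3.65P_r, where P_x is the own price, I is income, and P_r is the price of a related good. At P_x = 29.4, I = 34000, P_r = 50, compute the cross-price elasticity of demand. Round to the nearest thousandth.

0.159

First evaluate Q_x: 43 − 5.53(29.4) + 0.0319(34000) + 3.65(50) = 43 − 162.582 + 1084.6 + 182.5 = 1147.518.
∂Q_x/∂P_r = +3.65, so E_xy = 3.65·(50/1147.518) ≈ 0.159.
E_xy > 0: the goods are substitutes.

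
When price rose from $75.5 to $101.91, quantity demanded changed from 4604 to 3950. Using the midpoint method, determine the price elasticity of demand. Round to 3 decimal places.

%ΔQ = (3950 − 4604)/[(4604 + 3950)/2] = -654/4277 ≈ -0.1529.
%Δp = (101.91 − 75.5)/[(75.5 + 101.91)/2] = 26.41/88.705 ≈ 0.2977.
Arc elasticity E = %ΔQ/%Δp ≈ -0.1529/0.2977 ≈ -0.514.
|E| < 1: demand is inelastic over this range.

-0.514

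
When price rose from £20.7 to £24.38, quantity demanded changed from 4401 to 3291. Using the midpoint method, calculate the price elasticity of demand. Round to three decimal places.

-1.768

%ΔQ = (3291 − 4401)/[(4401 + 3291)/2] = -1110/3846 ≈ -0.2886.
%Δp = (24.38 − 20.7)/[(20.7 + 24.38)/2] = 3.68/22.54 ≈ 0.1633.
Arc elasticity E = %ΔQ/%Δp ≈ -0.2886/0.1633 ≈ -1.768.
|E| > 1: demand is elastic over this range.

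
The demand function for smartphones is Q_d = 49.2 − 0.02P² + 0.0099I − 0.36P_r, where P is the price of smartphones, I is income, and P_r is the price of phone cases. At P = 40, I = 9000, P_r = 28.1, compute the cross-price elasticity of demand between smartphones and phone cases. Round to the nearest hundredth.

Evaluating quantity at (P, I, P_r) gives Q_d = 49.2 − 0.02(40)² + 0.0099(9000) − 0.36(28.1) = 49.2 − 32 + 89.1 − 10.116 = 96.184.
∂Q_d/∂P_r = −0.36, so E_xy = -0.36·(28.1/96.184) ≈ -0.11.
E_xy < 0: the goods are complements.

-0.11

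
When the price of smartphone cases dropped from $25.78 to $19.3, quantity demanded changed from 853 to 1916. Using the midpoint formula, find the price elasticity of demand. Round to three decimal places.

%ΔQ = (1916 − 853)/[(853 + 1916)/2] = 1063/1384.5 ≈ 0.7678.
%ΔP = (19.3 − 25.78)/[(25.78 + 19.3)/2] = -6.48/22.54 ≈ -0.2875.
Arc elasticity E = %ΔQ/%ΔP ≈ 0.7678/-0.2875 ≈ -2.671.
|E| > 1: demand is elastic over this range.

-2.671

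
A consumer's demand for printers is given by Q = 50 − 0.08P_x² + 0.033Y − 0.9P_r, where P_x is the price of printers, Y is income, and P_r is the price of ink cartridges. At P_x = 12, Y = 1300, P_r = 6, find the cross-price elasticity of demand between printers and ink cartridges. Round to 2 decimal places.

-0.07

Evaluating quantity at (P_x, Y, P_r) gives Q = 50 − 0.08(12)² + 0.033(1300) − 0.9(6) = 50 − 11.52 + 42.9 − 5.4 = 75.98.
∂Q/∂P_r = −0.9, so E_xy = -0.9·(6/75.98) ≈ -0.07.
E_xy < 0: the goods are complements.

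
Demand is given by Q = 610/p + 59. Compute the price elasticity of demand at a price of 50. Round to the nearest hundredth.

At p = 50, Q = 71.2.
dQ/dp = −610/p² = −0.244.
Point elasticity E = (dQ/dp)·(p/Q) = -0.244 × 50/71.2 ≈ -0.17.
|E| < 1, so demand is inelastic at this price.

-0.17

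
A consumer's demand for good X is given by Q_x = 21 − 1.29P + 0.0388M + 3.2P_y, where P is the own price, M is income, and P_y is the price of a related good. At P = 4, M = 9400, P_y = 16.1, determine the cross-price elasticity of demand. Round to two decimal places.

First evaluate Q_x: 21 − 1.29(4) + 0.0388(9400) + 3.2(16.1) = 21 − 5.16 + 364.72 + 51.52 = 432.08.
∂Q_x/∂P_y = +3.2, so E_xy = 3.2·(16.1/432.08) ≈ 0.12.
E_xy > 0: the goods are substitutes.

0.12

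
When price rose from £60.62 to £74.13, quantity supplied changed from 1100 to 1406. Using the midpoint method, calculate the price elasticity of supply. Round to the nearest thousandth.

1.218

%Δq = (1406 − 1100)/[(1100 + 1406)/2] = 306/1253 ≈ 0.2442.
%ΔP = (74.13 − 60.62)/[(60.62 + 74.13)/2] = 13.51/67.375 ≈ 0.2005.
Arc elasticity E = %Δq/%ΔP ≈ 0.2442/0.2005 ≈ 1.218.
|E| > 1: supply is elastic over this range.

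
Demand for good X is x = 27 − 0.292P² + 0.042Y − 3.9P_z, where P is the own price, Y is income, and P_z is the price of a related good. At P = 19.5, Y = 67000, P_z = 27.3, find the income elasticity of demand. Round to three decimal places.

1.073

Substituting, x = 27 − 0.292(19.5)² + 0.042(67000) − 3.9(27.3) = 27 − 111.033 + 2814 − 106.47 = 2623.497.
∂x/∂Y = +0.042, so E_I = 0.042·(67000/2623.497) ≈ 1.073.
E_I > 1: normal good (luxury).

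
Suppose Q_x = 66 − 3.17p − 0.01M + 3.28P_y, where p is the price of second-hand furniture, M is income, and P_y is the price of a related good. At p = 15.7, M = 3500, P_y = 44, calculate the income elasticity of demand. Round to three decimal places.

-0.279

Evaluating quantity at (p, M, P_y) gives Q_x = 66 − 3.17(15.7) − 0.01(3500) + 3.28(44) = 66 − 49.769 − 35 + 144.32 = 125.551.
∂Q_x/∂M = −0.01, so E_I = -0.01·(3500/125.551) ≈ -0.279.
E_I < 0: inferior good.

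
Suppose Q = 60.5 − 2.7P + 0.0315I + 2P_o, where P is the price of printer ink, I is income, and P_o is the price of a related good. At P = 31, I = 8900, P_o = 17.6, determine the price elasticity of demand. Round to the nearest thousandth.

Substituting, Q = 60.5 − 2.7(31) + 0.0315(8900) + 2(17.6) = 60.5 − 83.7 + 280.35 + 35.2 = 292.35.
∂Q/∂P = −2.7, so E_p = (−2.7)·(31/292.35) ≈ -0.286.
|E_p| < 1: demand is inelastic.

-0.286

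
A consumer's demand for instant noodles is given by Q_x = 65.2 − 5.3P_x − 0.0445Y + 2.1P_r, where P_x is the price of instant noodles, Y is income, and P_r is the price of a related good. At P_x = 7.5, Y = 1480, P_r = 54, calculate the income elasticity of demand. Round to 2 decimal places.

Evaluating quantity at (P_x, Y, P_r) gives Q_x = 65.2 − 5.3(7.5) − 0.0445(1480) + 2.1(54) = 65.2 − 39.75 − 65.86 + 113.4 = 72.99.
∂Q_x/∂Y = −0.0445, so E_I = -0.0445·(1480/72.99) ≈ -0.90.
E_I < 0: inferior good.

-0.90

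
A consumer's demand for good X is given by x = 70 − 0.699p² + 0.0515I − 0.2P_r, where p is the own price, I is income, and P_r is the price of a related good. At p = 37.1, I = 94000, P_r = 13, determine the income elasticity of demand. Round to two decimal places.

Evaluating quantity at (p, I, P_r) gives x = 70 − 0.699(37.1)² + 0.0515(94000) − 0.2(13) = 70 − 962.1106 + 4841 − 2.6 = 3946.2894.
∂x/∂I = +0.0515, so E_I = 0.0515·(94000/3946.2894) ≈ 1.23.
E_I > 1: normal good (luxury).

1.23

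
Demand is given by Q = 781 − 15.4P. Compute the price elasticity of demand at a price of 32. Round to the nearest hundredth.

-1.71

At P = 32, Q = 288.2.
dQ/dP = −15.4.
Point elasticity E = (dQ/dP)·(P/Q) = -15.4 × 32/288.2 ≈ -1.71.
|E| > 1, so demand is elastic at this price.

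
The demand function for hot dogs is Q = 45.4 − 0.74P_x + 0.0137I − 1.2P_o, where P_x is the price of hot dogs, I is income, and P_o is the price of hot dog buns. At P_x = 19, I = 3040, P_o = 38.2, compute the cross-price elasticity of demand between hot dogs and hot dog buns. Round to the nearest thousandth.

First evaluate Q: 45.4 − 0.74(19) + 0.0137(3040) − 1.2(38.2) = 45.4 − 14.06 + 41.648 − 45.84 = 27.148.
∂Q/∂P_o = −1.2, so E_xy = -1.2·(38.2/27.148) ≈ -1.689.
E_xy < 0: the goods are complements.

-1.689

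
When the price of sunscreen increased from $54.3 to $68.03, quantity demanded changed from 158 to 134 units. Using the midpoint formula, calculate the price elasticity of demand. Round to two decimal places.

%ΔQ = (134 − 158)/[(158 + 134)/2] = -24/146 ≈ -0.1644.
%ΔP = (68.03 − 54.3)/[(54.3 + 68.03)/2] = 13.73/61.165 ≈ 0.2245.
Arc elasticity E = %ΔQ/%ΔP ≈ -0.1644/0.2245 ≈ -0.73.
|E| < 1: demand is inelastic over this range.

-0.73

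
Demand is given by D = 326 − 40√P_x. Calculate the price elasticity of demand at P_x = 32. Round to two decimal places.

At P_x = 32, D = 99.7258.
dD/dP_x = −40/(2√P_x) = −40/(2·5.6569).
Point elasticity E = (dD/dP_x)·(P_x/D) = -3.5355 × 32/99.7258 ≈ -1.13.
|E| > 1, so demand is elastic at this price.

-1.13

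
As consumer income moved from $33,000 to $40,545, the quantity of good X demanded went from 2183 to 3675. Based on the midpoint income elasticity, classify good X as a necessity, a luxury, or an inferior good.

%ΔQ = (3675 − 2183)/[(2183+3675)/2] = 1492/2929 ≈ 0.5094.
%ΔI = (40,545 − 33,000)/[(33,000+40,545)/2] = 7545/36772.5 ≈ 0.2052.
E_I = %ΔQ/%ΔI ≈ 2.483.
E_I > 1: normal good (luxury).

luxury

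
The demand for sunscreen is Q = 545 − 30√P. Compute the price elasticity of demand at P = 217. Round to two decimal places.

-2.14

At P = 217, Q = 103.0724.
dQ/dP = −30/(2√P) = −30/(2·14.7309).
Point elasticity E = (dQ/dP)·(P/Q) = -1.0183 × 217/103.0724 ≈ -2.14.
|E| > 1, so demand is elastic at this price.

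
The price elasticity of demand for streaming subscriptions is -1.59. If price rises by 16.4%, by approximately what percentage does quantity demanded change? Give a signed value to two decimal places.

%ΔQ ≈ E × %ΔP = (-1.59) × (16.4%) ≈ -26.08%.

-26.08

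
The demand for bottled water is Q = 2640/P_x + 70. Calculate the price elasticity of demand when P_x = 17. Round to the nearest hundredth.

-0.69

At P_x = 17, Q = 225.2941.
dQ/dP_x = −2640/P_x² = −9.1349.
Point elasticity E = (dQ/dP_x)·(P_x/Q) = -9.1349 × 17/225.2941 ≈ -0.69.
|E| < 1, so demand is inelastic at this price.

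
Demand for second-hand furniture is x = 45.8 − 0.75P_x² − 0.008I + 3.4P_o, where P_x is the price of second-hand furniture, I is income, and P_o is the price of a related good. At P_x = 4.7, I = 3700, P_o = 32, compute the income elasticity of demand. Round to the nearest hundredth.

-0.27

x = 45.8 − 0.75(4.7)² − 0.008(3700) + 3.4(32) = 45.8 − 16.5675 − 29.6 + 108.8 = 108.4325.
∂x/∂I = −0.008, so E_I = -0.008·(3700/108.4325) ≈ -0.27.
E_I < 0: inferior good.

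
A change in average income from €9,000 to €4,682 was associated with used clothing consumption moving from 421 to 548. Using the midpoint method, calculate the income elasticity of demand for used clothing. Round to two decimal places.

%ΔQ = (548 − 421)/[(421+548)/2] = 127/484.5 ≈ 0.2621.
%ΔI = (4,682 − 9,000)/[(9,000+4,682)/2] = -4318/6841 ≈ -0.6312.
E_I = %ΔQ/%ΔI ≈ -0.42.
E_I < 0: inferior good.

-0.42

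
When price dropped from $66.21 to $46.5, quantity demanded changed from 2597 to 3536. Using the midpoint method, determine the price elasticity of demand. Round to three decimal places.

-0.876

%ΔQ = (3536 − 2597)/[(2597 + 3536)/2] = 939/3066.5 ≈ 0.3062.
%ΔP = (46.5 − 66.21)/[(66.21 + 46.5)/2] = -19.71/56.355 ≈ -0.3497.
Arc elasticity E = %ΔQ/%ΔP ≈ 0.3062/-0.3497 ≈ -0.876.
|E| < 1: demand is inelastic over this range.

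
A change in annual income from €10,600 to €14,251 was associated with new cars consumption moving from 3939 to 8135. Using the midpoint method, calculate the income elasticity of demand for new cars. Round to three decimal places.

%ΔQ = (8135 − 3939)/[(3939+8135)/2] = 4196/6037 ≈ 0.6950.
%ΔI = (14,251 − 10,600)/[(10,600+14,251)/2] = 3651/12425.5 ≈ 0.2938.
E_I = %ΔQ/%ΔI ≈ 2.365.
E_I > 1: normal good (luxury).

2.365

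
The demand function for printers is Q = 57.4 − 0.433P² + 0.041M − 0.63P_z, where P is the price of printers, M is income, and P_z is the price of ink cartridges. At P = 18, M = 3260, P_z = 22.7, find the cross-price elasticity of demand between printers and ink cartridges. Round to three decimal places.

-0.392

At the given point, Q = 57.4 − 0.433(18)² + 0.041(3260) − 0.63(22.7) = 57.4 − 140.292 + 133.66 − 14.301 = 36.467.
∂Q/∂P_z = −0.63, so E_xy = -0.63·(22.7/36.467) ≈ -0.392.
E_xy < 0: the goods are complements.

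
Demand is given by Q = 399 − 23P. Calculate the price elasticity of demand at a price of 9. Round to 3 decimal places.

-1.078

At P = 9, Q = 192.
dQ/dP = −23.
Point elasticity E = (dQ/dP)·(P/Q) = -23 × 9/192 ≈ -1.078.
|E| > 1, so demand is elastic at this price.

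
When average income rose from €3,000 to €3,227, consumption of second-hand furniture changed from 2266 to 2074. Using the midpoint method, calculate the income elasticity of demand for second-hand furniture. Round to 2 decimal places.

%ΔQ = (2074 − 2266)/[(2266+2074)/2] = -192/2170 ≈ -0.0885.
%ΔM = (3,227 − 3,000)/[(3,000+3,227)/2] = 227/3113.5 ≈ 0.0729.
E_I = %ΔQ/%ΔM ≈ -1.21.
E_I < 0: inferior good.

-1.21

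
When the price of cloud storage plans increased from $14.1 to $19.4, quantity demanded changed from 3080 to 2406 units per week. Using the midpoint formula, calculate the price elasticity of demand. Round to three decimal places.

-0.777

%ΔQ = (2406 − 3080)/[(3080 + 2406)/2] = -674/2743 ≈ -0.2457.
%Δp = (19.4 − 14.1)/[(14.1 + 19.4)/2] = 5.3/16.75 ≈ 0.3164.
Arc elasticity E = %ΔQ/%Δp ≈ -0.2457/0.3164 ≈ -0.777.
|E| < 1: demand is inelastic over this range.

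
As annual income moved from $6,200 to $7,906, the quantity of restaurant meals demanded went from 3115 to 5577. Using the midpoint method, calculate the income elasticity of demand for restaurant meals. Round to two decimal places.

%ΔQ = (5577 − 3115)/[(3115+5577)/2] = 2462/4346 ≈ 0.5665.
%ΔI = (7,906 − 6,200)/[(6,200+7,906)/2] = 1706/7053 ≈ 0.2419.
E_I = %ΔQ/%ΔI ≈ 2.34.
E_I > 1: normal good (luxury).

2.34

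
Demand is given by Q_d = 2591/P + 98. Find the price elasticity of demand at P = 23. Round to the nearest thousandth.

-0.535

At P = 23, Q_d = 210.6522.
dQ_d/dP = −2591/P² = −4.8979.
Point elasticity E = (dQ_d/dP)·(P/Q_d) = -4.8979 × 23/210.6522 ≈ -0.535.
|E| < 1, so demand is inelastic at this price.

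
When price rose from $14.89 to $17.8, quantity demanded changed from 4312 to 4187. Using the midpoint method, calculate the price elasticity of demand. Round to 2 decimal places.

-0.17

%ΔQ = (4187 − 4312)/[(4312 + 4187)/2] = -125/4249.5 ≈ -0.0294.
%Δp = (17.8 − 14.89)/[(14.89 + 17.8)/2] = 2.91/16.345 ≈ 0.1780.
Arc elasticity E = %ΔQ/%Δp ≈ -0.0294/0.1780 ≈ -0.17.
|E| < 1: demand is inelastic over this range.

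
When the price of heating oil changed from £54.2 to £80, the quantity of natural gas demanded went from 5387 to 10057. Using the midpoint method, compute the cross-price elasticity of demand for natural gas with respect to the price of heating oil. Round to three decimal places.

1.573

%ΔQ_x = (10057 − 5387)/[(5387+10057)/2] = 4670/7722 ≈ 0.6048.
%ΔP_y = (80 − 54.2)/[(54.2+80)/2] ≈ 0.3845.
E_xy = 0.6048/0.3845 ≈ 1.573.
E_xy > 0, so natural gas and heating oil are substitutes.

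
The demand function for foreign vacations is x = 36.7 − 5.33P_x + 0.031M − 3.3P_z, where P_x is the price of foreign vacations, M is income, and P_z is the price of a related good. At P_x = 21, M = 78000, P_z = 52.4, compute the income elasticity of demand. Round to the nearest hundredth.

1.11

First evaluate x: 36.7 − 5.33(21) + 0.031(78000) − 3.3(52.4) = 36.7 − 111.93 + 2418 − 172.92 = 2169.85.
∂x/∂M = +0.031, so E_I = 0.031·(78000/2169.85) ≈ 1.11.
E_I > 1: normal good (luxury).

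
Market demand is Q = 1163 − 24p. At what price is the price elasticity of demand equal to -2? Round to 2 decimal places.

32.31

Set −bp/(a − bp) = −2 ⇒ bp = 2(a − bp) ⇒ bp(1+2) = 2·a.
p = 2·1163/(24·3) ≈ 32.31.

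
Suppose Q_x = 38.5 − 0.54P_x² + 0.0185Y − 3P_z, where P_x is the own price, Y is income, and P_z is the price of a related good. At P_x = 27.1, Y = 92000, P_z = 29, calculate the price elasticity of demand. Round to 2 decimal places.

-0.63

Substituting, Q_x = 38.5 − 0.54(27.1)² + 0.0185(92000) − 3(29) = 38.5 − 396.5814 + 1702 − 87 = 1256.9186.
∂Q_x/∂P_x = −2·0.54·P_x = -29.268, so E_p = -29.268·(27.1/1256.9186) ≈ -0.63.
|E_p| < 1: demand is inelastic.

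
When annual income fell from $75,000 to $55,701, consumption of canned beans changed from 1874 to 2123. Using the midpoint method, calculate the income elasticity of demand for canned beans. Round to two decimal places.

-0.42

%ΔQ = (2123 − 1874)/[(1874+2123)/2] = 249/1998.5 ≈ 0.1246.
%ΔM = (55,701 − 75,000)/[(75,000+55,701)/2] = -19299/65350.5 ≈ -0.2953.
E_I = %ΔQ/%ΔM ≈ -0.42.
E_I < 0: inferior good.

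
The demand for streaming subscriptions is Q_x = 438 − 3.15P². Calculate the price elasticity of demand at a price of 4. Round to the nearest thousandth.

-0.260

At P = 4, Q_x = 387.6.
dQ_x/dP = −2·3.15·P = −25.2.
Point elasticity E = (dQ_x/dP)·(P/Q_x) = -25.2 × 4/387.6 ≈ -0.260.
|E| < 1, so demand is inelastic at this price.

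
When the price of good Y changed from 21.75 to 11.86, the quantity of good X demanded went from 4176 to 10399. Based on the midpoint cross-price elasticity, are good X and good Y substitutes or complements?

complements

%ΔQ_x = (10399 − 4176)/[(4176+10399)/2] = 6223/7287.5 ≈ 0.8539.
%ΔP_y = (11.86 − 21.75)/[(21.75+11.86)/2] ≈ -0.5885.
E_xy = 0.8539/-0.5885 ≈ -1.451.
E_xy < 0, so the goods are complements.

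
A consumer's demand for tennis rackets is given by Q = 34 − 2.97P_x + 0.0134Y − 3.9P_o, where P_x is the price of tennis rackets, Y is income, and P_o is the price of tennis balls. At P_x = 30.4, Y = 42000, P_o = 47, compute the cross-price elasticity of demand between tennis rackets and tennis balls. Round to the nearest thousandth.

Q = 34 − 2.97(30.4) + 0.0134(42000) − 3.9(47) = 34 − 90.288 + 562.8 − 183.3 = 323.212.
∂Q/∂P_o = −3.9, so E_xy = -3.9·(47/323.212) ≈ -0.567.
E_xy < 0: the goods are complements.

-0.567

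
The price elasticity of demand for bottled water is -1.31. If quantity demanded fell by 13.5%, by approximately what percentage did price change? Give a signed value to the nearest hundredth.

%ΔQ ≈ E × %ΔP ⇒ %ΔP = %ΔQ / E = (-13.5%)/(-1.31) ≈ 10.31%.

10.31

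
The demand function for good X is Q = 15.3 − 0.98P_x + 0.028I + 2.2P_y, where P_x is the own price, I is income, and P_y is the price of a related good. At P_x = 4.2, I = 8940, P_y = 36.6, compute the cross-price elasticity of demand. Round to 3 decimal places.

Evaluating quantity at (P_x, I, P_y) gives Q = 15.3 − 0.98(4.2) + 0.028(8940) + 2.2(36.6) = 15.3 − 4.116 + 250.32 + 80.52 = 342.024.
∂Q/∂P_y = +2.2, so E_xy = 2.2·(36.6/342.024) ≈ 0.235.
E_xy > 0: the goods are substitutes.

0.235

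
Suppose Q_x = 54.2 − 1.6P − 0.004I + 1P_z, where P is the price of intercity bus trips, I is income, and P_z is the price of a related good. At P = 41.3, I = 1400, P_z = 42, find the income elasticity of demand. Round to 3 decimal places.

-0.228

Substituting, Q_x = 54.2 − 1.6(41.3) − 0.004(1400) + 1(42) = 54.2 − 66.08 − 5.6 + 42 = 24.52.
∂Q_x/∂I = −0.004, so E_I = -0.004·(1400/24.52) ≈ -0.228.
E_I < 0: inferior good.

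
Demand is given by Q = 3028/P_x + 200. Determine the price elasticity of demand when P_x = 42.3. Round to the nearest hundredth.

-0.26

At P_x = 42.3, Q = 271.5839.
dQ/dP_x = −3028/P_x² = −1.6923.
Point elasticity E = (dQ/dP_x)·(P_x/Q) = -1.6923 × 42.3/271.5839 ≈ -0.26.
|E| < 1, so demand is inelastic at this price.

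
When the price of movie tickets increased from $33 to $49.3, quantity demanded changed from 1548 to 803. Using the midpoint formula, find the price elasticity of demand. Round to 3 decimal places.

-1.600

%ΔQ = (803 − 1548)/[(1548 + 803)/2] = -745/1175.5 ≈ -0.6338.
%Δp = (49.3 − 33)/[(33 + 49.3)/2] = 16.3/41.15 ≈ 0.3961.
Arc elasticity E = %ΔQ/%Δp ≈ -0.6338/0.3961 ≈ -1.600.
|E| > 1: demand is elastic over this range.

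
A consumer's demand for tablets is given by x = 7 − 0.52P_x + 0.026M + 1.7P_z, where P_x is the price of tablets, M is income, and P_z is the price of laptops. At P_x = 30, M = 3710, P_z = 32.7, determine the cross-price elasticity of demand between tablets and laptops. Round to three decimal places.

At the given point, x = 7 − 0.52(30) + 0.026(3710) + 1.7(32.7) = 7 − 15.6 + 96.46 + 55.59 = 143.45.
∂x/∂P_z = +1.7, so E_xy = 1.7·(32.7/143.45) ≈ 0.388.
E_xy > 0: the goods are substitutes.

0.388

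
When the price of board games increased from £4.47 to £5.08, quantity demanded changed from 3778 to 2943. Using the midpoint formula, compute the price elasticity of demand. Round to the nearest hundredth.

%ΔQ = (2943 − 3778)/[(3778 + 2943)/2] = -835/3360.5 ≈ -0.2485.
%ΔP = (5.08 − 4.47)/[(4.47 + 5.08)/2] = 0.61/4.775 ≈ 0.1277.
Arc elasticity E = %ΔQ/%ΔP ≈ -0.2485/0.1277 ≈ -1.95.
|E| > 1: demand is elastic over this range.

-1.95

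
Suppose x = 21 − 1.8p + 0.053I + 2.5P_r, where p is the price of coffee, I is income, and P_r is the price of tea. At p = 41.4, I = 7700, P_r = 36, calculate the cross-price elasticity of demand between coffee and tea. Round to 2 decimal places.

Evaluating quantity at (p, I, P_r) gives x = 21 − 1.8(41.4) + 0.053(7700) + 2.5(36) = 21 − 74.52 + 408.1 + 90 = 444.58.
∂x/∂P_r = +2.5, so E_xy = 2.5·(36/444.58) ≈ 0.20.
E_xy > 0: the goods are substitutes.

0.20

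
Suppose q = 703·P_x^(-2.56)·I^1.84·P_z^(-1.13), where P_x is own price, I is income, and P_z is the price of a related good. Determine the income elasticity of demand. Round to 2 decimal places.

1.84

For a Cobb–Douglas (constant-elasticity) form q = A·I^α·…, the elasticity with respect to I equals the exponent α at every point.
Here the exponent on I is 1.84, so the income elasticity of demand is 1.84.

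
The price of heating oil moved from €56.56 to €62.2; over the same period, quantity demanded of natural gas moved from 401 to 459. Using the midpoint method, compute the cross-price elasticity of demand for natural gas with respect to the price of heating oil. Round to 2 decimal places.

%ΔQ_x = (459 − 401)/[(401+459)/2] = 58/430 ≈ 0.1349.
%ΔP_y = (62.2 − 56.56)/[(56.56+62.2)/2] ≈ 0.0950.
E_xy = 0.1349/0.0950 ≈ 1.42.
E_xy > 0, so natural gas and heating oil are substitutes.

1.42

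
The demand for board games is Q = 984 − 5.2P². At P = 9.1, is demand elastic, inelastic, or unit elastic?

At P = 9.1, Q = 553.388.
dQ/dP = −2·5.2·P = −94.64.
Point elasticity E = (dQ/dP)·(P/Q) = -94.64 × 9.1/553.388 ≈ -1.556.
|E| ≈ 1.556 > 1, so demand is elastic.

elastic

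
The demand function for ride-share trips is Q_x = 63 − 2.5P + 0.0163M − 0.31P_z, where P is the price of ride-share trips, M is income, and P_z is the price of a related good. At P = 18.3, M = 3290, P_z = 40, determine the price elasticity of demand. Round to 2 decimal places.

Evaluating quantity at (P, M, P_z) gives Q_x = 63 − 2.5(18.3) + 0.0163(3290) − 0.31(40) = 63 − 45.75 + 53.627 − 12.4 = 58.477.
∂Q_x/∂P = −2.5, so E_p = (−2.5)·(18.3/58.477) ≈ -0.78.
|E_p| < 1: demand is inelastic.

-0.78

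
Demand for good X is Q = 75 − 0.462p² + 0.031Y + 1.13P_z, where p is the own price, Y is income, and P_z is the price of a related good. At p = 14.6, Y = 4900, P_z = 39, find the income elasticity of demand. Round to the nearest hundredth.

Evaluating quantity at (p, Y, P_z) gives Q = 75 − 0.462(14.6)² + 0.031(4900) + 1.13(39) = 75 − 98.4799 + 151.9 + 44.07 = 172.4901.
∂Q/∂Y = +0.031, so E_I = 0.031·(4900/172.4901) ≈ 0.88.
E_I ∈ (0,1): normal good (necessity).

0.88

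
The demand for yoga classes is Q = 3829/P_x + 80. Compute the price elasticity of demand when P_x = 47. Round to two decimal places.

At P_x = 47, Q = 161.4681.
dQ/dP_x = −3829/P_x² = −1.7334.
Point elasticity E = (dQ/dP_x)·(P_x/Q) = -1.7334 × 47/161.4681 ≈ -0.50.
|E| < 1, so demand is inelastic at this price.

-0.50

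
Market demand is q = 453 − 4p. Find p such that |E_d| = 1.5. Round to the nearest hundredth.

Set −bp/(a − bp) = −1.5 ⇒ bp = 1.5(a − bp) ⇒ bp(1+1.5) = 1.5·a.
p = 1.5·453/(4·2.5) = 67.95.

67.95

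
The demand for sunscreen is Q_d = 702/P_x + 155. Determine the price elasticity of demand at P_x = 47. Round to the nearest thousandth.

At P_x = 47, Q_d = 169.9362.
dQ_d/dP_x = −702/P_x² = −0.3178.
Point elasticity E = (dQ_d/dP_x)·(P_x/Q_d) = -0.3178 × 47/169.9362 ≈ -0.088.
|E| < 1, so demand is inelastic at this price.

-0.088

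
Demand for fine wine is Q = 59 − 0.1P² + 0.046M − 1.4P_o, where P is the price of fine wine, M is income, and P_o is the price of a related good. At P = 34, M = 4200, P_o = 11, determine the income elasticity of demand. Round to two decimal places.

1.59

First evaluate Q: 59 − 0.1(34)² + 0.046(4200) − 1.4(11) = 59 − 115.6 + 193.2 − 15.4 = 121.2.
∂Q/∂M = +0.046, so E_I = 0.046·(4200/121.2) ≈ 1.59.
E_I > 1: normal good (luxury).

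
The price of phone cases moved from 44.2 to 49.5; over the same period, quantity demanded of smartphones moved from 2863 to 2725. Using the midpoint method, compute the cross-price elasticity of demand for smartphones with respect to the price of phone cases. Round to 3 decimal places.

%ΔQ_x = (2725 − 2863)/[(2863+2725)/2] = -138/2794 ≈ -0.0494.
%ΔP_y = (49.5 − 44.2)/[(44.2+49.5)/2] ≈ 0.1131.
E_xy = -0.0494/0.1131 ≈ -0.437.
E_xy < 0, so smartphones and phone cases are complements.

-0.437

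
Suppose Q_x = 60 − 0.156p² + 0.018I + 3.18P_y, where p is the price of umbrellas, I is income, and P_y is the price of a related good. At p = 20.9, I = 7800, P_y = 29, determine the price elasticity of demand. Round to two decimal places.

At the given point, Q_x = 60 − 0.156(20.9)² + 0.018(7800) + 3.18(29) = 60 − 68.1424 + 140.4 + 92.22 = 224.4776.
∂Q_x/∂p = −2·0.156·p = -6.5208, so E_p = -6.5208·(20.9/224.4776) ≈ -0.61.
|E_p| < 1: demand is inelastic.

-0.61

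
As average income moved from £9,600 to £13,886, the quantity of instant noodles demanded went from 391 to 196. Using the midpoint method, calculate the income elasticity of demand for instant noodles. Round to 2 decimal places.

-1.82

%ΔQ = (196 − 391)/[(391+196)/2] = -195/293.5 ≈ -0.6644.
%ΔY = (13,886 − 9,600)/[(9,600+13,886)/2] = 4286/11743 ≈ 0.3650.
E_I = %ΔQ/%ΔY ≈ -1.82.
E_I < 0: inferior good.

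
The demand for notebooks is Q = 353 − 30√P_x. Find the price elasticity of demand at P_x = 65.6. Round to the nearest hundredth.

-1.10

At P_x = 65.6, Q = 110.0185.
dQ/dP_x = −30/(2√P_x) = −30/(2·8.0994).
Point elasticity E = (dQ/dP_x)·(P_x/Q) = -1.852 × 65.6/110.0185 ≈ -1.10.
|E| > 1, so demand is elastic at this price.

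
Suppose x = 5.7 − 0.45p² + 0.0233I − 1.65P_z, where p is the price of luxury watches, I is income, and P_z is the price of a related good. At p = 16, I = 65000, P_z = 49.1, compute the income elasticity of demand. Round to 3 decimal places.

First evaluate x: 5.7 − 0.45(16)² + 0.0233(65000) − 1.65(49.1) = 5.7 − 115.2 + 1514.5 − 81.015 = 1323.985.
∂x/∂I = +0.0233, so E_I = 0.0233·(65000/1323.985) ≈ 1.144.
E_I > 1: normal good (luxury).

1.144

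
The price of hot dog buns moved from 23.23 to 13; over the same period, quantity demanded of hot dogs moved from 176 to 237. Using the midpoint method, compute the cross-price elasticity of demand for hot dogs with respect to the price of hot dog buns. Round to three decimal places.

%ΔQ_x = (237 − 176)/[(176+237)/2] = 61/206.5 ≈ 0.2954.
%ΔP_y = (13 − 23.23)/[(23.23+13)/2] ≈ -0.5647.
E_xy = 0.2954/-0.5647 ≈ -0.523.
E_xy < 0, so hot dogs and hot dog buns are complements.

-0.523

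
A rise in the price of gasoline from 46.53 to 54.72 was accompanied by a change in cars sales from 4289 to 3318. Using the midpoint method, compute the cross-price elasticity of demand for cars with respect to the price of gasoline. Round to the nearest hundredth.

%ΔQ_x = (3318 − 4289)/[(4289+3318)/2] = -971/3803.5 ≈ -0.2553.
%ΔP_y = (54.72 − 46.53)/[(46.53+54.72)/2] ≈ 0.1618.
E_xy = -0.2553/0.1618 ≈ -1.58.
E_xy < 0, so cars and gasoline are complements.

-1.58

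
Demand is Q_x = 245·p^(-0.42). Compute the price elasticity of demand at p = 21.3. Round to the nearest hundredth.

-0.42

For a Cobb–Douglas (constant-elasticity) form Q_x = A·p^α·…, the elasticity with respect to p equals the exponent α at every point.
Here the exponent on p is -0.42, so the price elasticity of demand is -0.42.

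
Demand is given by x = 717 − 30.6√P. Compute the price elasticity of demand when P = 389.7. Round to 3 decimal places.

At P = 389.7, x = 112.9309.
dx/dP = −30.6/(2√P) = −30.6/(2·19.7408).
Point elasticity E = (dx/dP)·(P/x) = -0.775 × 389.7/112.9309 ≈ -2.675.
|E| > 1, so demand is elastic at this price.

-2.675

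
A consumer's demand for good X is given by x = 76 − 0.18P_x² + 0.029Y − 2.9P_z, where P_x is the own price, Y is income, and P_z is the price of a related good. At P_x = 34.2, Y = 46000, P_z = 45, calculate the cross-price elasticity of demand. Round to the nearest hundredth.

x = 76 − 0.18(34.2)² + 0.029(46000) − 2.9(45) = 76 − 210.5352 + 1334 − 130.5 = 1068.9648.
∂x/∂P_z = −2.9, so E_xy = -2.9·(45/1068.9648) ≈ -0.12.
E_xy < 0: the goods are complements.

-0.12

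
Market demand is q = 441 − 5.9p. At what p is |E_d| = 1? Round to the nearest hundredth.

37.37

For linear demand q = a − bp, E = −bp/(a − bp). |E| = 1 ⇒ bp = a − bp ⇒ p = a/(2b).
p = 441/(2·5.9) ≈ 37.37.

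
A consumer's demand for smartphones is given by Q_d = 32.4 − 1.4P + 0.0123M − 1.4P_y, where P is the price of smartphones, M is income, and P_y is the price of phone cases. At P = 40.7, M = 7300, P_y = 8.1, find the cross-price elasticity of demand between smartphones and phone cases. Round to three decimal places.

-0.211

Q_d = 32.4 − 1.4(40.7) + 0.0123(7300) − 1.4(8.1) = 32.4 − 56.98 + 89.79 − 11.34 = 53.87.
∂Q_d/∂P_y = −1.4, so E_xy = -1.4·(8.1/53.87) ≈ -0.211.
E_xy < 0: the goods are complements.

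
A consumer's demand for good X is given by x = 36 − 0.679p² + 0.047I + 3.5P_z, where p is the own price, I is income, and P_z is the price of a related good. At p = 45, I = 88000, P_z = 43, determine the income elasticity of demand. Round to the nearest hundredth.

x = 36 − 0.679(45)² + 0.047(88000) + 3.5(43) = 36 − 1374.975 + 4136 + 150.5 = 2947.525.
∂x/∂I = +0.047, so E_I = 0.047·(88000/2947.525) ≈ 1.40.
E_I > 1: normal good (luxury).

1.40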